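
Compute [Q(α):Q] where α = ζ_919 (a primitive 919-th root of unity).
[Q(α):Q] = 918

The minimal polynomial of ζ_919 over Q is the 919-th cyclotomic polynomial Φ_919(x), which is irreducible over Q and has degree φ(919) = 918. Hence [Q(α):Q] = φ(919) = 918.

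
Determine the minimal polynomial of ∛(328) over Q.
m_α(x) = x^3 - 328

α satisfies α^3 = 328, so x^3 - 328 annihilates α. By the rational root test, a rational root p/q (in lowest terms) of x^3 - 328 would satisfy p^3 = 328 q^3, forcing q = 1 and p^3 = 328; but 328 is not a perfect cube, contradiction. A monic cubic over Q with no rational root is irreducible (any nontrivial factorization would include a linear factor). Hence x^3 - 328 is the minimal polynomial of α, and in particular [Q(α):Q] = 3.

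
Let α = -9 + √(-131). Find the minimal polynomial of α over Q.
m_α(x) = x^2 + 18x + 212

From α + 9 = √(-131), squaring gives (α + 9)^2 = -131, i.e. α^2 + 18α + 81 = -131, so α^2 + 18α + 212 = 0. The discriminant of x^2 + 18x + 212 is (18)^2 - 4·(212) = 324 - 848 = -524, and 4·(-131) is not a perfect square in Q since -131 is squarefree and ≠ 1. Hence x^2 + 18x + 212 is irreducible over Q and is the minimal polynomial of α.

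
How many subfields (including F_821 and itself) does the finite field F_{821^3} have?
F_{821^3} has 2 subfields

The subfields of F_{p^n} are exactly the fields F_{p^d} for d | n (each is the fixed field of the unique index-d subgroup of Gal(F_{p^n}/F_p) ≅ Z/nZ). The divisors of n = 3 are {1, 3}, giving 2 subfields: F_{821^1}, F_{821^3}.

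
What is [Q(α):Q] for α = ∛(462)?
[Q(α):Q] = 3

The minimal polynomial of α is x^3 - 462, irreducible over Q since 462 is not a perfect cube (so x^3 - 462 has no rational root). Hence [Q(α):Q] = deg(m_α) = 3.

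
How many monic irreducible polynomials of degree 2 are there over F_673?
There are 226128 monic irreducible polynomials of degree 2 over F_673

Each element of F_{673^2} that lies in no proper subfield is a root of exactly one monic irreducible of degree 2 over F_673, and each such polynomial has 2 distinct roots in F_{673^2}. By Möbius inversion the count is N_673(2) = (1/2) Σ_{d|2} μ(2/d) · 673^d = (1/2)(μ(2)·673^1 + μ(1)·673^2) = 452256/2 = 226128.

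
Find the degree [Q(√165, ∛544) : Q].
[Q(√165, ∛544) : Q] = 6

Let L = Q(√165, ∛544). Since Q(√165) ⊂ L and [Q(√165):Q] = 2, the tower law gives 2 | [L:Q]. Likewise Q(∛544) ⊂ L with [Q(∛544):Q] = 3 (because 544 is not a perfect cube), so 3 | [L:Q]. As gcd(2,3) = 1, [L:Q] is divisible by 6. Conversely L is generated over Q by √165 and ∛544, so [L:Q] ≤ 2·3 = 6. Therefore [Q(√165, ∛544) : Q] = 6.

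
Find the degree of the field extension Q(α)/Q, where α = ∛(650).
[Q(α):Q] = 3

The minimal polynomial of α is x^3 - 650, irreducible over Q since 650 is not a perfect cube (so x^3 - 650 has no rational root). Hence [Q(α):Q] = deg(m_α) = 3.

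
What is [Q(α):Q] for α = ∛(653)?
[Q(α):Q] = 3

The minimal polynomial of α is x^3 - 653, irreducible over Q since 653 is not a perfect cube (so x^3 - 653 has no rational root). Hence [Q(α):Q] = deg(m_α) = 3.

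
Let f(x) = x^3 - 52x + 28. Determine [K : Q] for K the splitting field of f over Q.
[K : Q] = 6

By the rational root test, any rational root of the monic integer polynomial f(x) = x^3 - 52x + 28 must be an integer dividing the constant term 28, i.e. one of ±{1, 2, 4, 7, 14, 28}. Evaluating: f(1) = -23, f(-1) = 79, f(2) = -68, f(-2) = 124, f(4) = -116, f(-4) = 172, f(7) = 7, f(-7) = 49, f(14) = 2044, f(-14) = -1988, f(28) = 20524, f(-28) = -20468; none is 0, so f has no rational root and is therefore irreducible over Q (a cubic with no linear factor over a field is irreducible). For an irreducible cubic, the Galois group is A_3 or S_3 according as the discriminant disc(f) = -4a^3 - 27b^2 = -4·(-52)^3 - 27·(28)^2 = 541264 is or is not a square in Q. Here disc(f) = 541264 is not a perfect square in Q, so the Galois group of f over Q is not contained in A_3 and must be all of S_3. The splitting field has degree |S_3| = 6 over Q, so [K : Q] = 6.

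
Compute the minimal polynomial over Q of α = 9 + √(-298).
m_α(x) = x^2 - 18x + 379

From α - 9 = √(-298), squaring gives (α - 9)^2 = -298, i.e. α^2 - 18α + 81 = -298, so α^2 - 18α + 379 = 0. The discriminant of x^2 - 18x + 379 is (-18)^2 - 4·(379) = 324 - 1516 = -1192, and 4·(-298) is not a perfect square in Q since -298 is squarefree and ≠ 1. Hence x^2 - 18x + 379 is irreducible over Q and is the minimal polynomial of α.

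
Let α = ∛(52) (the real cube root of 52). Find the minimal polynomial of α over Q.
m_α(x) = x^3 - 52

α satisfies α^3 = 52, so x^3 - 52 annihilates α. By the rational root test, a rational root p/q (in lowest terms) of x^3 - 52 would satisfy p^3 = 52 q^3, forcing q = 1 and p^3 = 52; but 52 is not a perfect cube, contradiction. A monic cubic over Q with no rational root is irreducible (any nontrivial factorization would include a linear factor). Hence x^3 - 52 is the minimal polynomial of α, and in particular [Q(α):Q] = 3.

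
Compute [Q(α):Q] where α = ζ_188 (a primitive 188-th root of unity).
[Q(α):Q] = 92

The minimal polynomial of ζ_188 over Q is the 188-th cyclotomic polynomial Φ_188(x), which is irreducible over Q and has degree φ(188) = 92. Hence [Q(α):Q] = φ(188) = 92.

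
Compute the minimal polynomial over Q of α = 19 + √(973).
m_α(x) = x^2 - 38x - 612

From α - 19 = √(973), squaring gives (α - 19)^2 = 973, i.e. α^2 - 38α + 361 = 973, so α^2 - 38α - 612 = 0. The discriminant of x^2 - 38x - 612 is (-38)^2 - 4·(-612) = 1444 + 2448 = 3892, and 4·(973) is not a perfect square in Q since 973 is squarefree and ≠ 1. Hence x^2 - 38x - 612 is irreducible over Q and is the minimal polynomial of α.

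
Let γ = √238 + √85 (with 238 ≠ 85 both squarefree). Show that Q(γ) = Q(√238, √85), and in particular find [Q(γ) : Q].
[Q(γ) : Q] = 4 (equivalently, Q(γ) = Q(√238, √85))

Obviously Q(γ) ⊆ Q(√238, √85), and [Q(√238, √85):Q] = 4 (since 238, 85 are distinct squarefree integers > 1 with 20230 not a perfect square). To show equality we compute the minimal polynomial of γ. From γ = √238 + √85: γ^2 = 238 + 2√(20230) + 85 = 323 + 2√(20230), so γ^2 - 323 = 2√(20230); squaring, (γ^2 - 323)^2 = 4·20230, i.e. γ^4 - 646γ^2 + 104329 - 80920 = 0, i.e. γ^4 - 646γ^2 + 23409 = 0. So γ is a root of x^4 - 646x^2 + 23409. This polynomial is irreducible over Q: it has no rational root (each ±√238 ± √85 is irrational), and any factorization into two quadratics over Q would force √(20230) ∈ Q (pairing opposite roots) or √238, √85 ∈ Q (other pairings), all impossible. Hence [Q(γ):Q] = 4 = [Q(√238, √85):Q], so Q(γ) = Q(√238, √85).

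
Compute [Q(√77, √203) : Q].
[Q(√77, √203) : Q] = 4

[Q(√77):Q] = 2 (min poly x^2 - 77, irreducible since 77 is squarefree > 1). For the top step, suppose √203 ∈ Q(√77), say √203 = c + d√77 with c, d ∈ Q. Squaring: 203 = c^2 + 77d^2 + 2cd√77. Since √77 ∉ Q this forces 2cd = 0. If d = 0 then √203 = c ∈ Q, contradicting 203 squarefree > 1. If c = 0 then 203 = 77d^2, so 77·203 = (77d)^2 is a perfect square in Q — but 77·203 = 15631 is not a perfect square (since 77 and 203 are distinct squarefree integers). Contradiction. Hence √203 ∉ Q(√77), so x^2 - 203 stays irreducible over Q(√77) and [Q(√77, √203) : Q(√77)] = 2. By the tower law, [Q(√77, √203) : Q] = 2 · 2 = 4.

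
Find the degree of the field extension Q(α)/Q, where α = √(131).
[Q(α):Q] = 2

[Q(α):Q] equals the degree of the minimal polynomial of α. Here α^2 = 131 and x^2 - 131 is irreducible (d = 131 is squarefree, ≠ 1, hence not a square), so deg(m_α) = 2. Thus [Q(α):Q] = 2.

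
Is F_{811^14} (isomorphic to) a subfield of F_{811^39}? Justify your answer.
No: F_{811^14} is not a subfield of F_{811^39}

F_{p^m} embeds in F_{p^n} iff m | n. Here 14 ∤ 39 (since 39 = 2·14 + 11 with remainder 11 ≠ 0), so F_{811^14} is not a subfield of F_{811^39}. Equivalently: if it were, the tower law would give 14 = [F_{811^14}:F_811] dividing [F_{811^39}:F_811] = 39, contradiction.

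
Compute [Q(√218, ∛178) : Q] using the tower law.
[Q(√218, ∛178) : Q] = 6

Let L = Q(√218, ∛178). Since Q(√218) ⊂ L and [Q(√218):Q] = 2, the tower law gives 2 | [L:Q]. Likewise Q(∛178) ⊂ L with [Q(∛178):Q] = 3 (because 178 is not a perfect cube), so 3 | [L:Q]. As gcd(2,3) = 1, [L:Q] is divisible by 6. Conversely L is generated over Q by √218 and ∛178, so [L:Q] ≤ 2·3 = 6. Therefore [Q(√218, ∛178) : Q] = 6.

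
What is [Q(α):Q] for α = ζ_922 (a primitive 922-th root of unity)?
[Q(α):Q] = 460

The minimal polynomial of ζ_922 over Q is the 922-th cyclotomic polynomial Φ_922(x), which is irreducible over Q and has degree φ(922) = 460. Hence [Q(α):Q] = φ(922) = 460.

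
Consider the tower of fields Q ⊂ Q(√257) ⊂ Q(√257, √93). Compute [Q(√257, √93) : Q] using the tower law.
[Q(√257, √93) : Q] = 4

[Q(√257):Q] = 2 (min poly x^2 - 257, irreducible since 257 is squarefree > 1). For the top step, suppose √93 ∈ Q(√257), say √93 = c + d√257 with c, d ∈ Q. Squaring: 93 = c^2 + 257d^2 + 2cd√257. Since √257 ∉ Q this forces 2cd = 0. If d = 0 then √93 = c ∈ Q, contradicting 93 squarefree > 1. If c = 0 then 93 = 257d^2, so 257·93 = (257d)^2 is a perfect square in Q — but 257·93 = 23901 is not a perfect square (since 257 and 93 are distinct squarefree integers). Contradiction. Hence √93 ∉ Q(√257), so x^2 - 93 stays irreducible over Q(√257) and [Q(√257, √93) : Q(√257)] = 2. By the tower law, [Q(√257, √93) : Q] = 2 · 2 = 4.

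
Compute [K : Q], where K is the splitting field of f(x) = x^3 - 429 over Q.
[K : Q] = 6

The roots of x^3 - 429 are ∛429, ω∛429, ω^2∛429 where ω = e^(2πi/3) is a primitive cube root of unity, so K = Q(∛429, ω). Now [Q(∛429):Q] = 3 (since 429 is not a perfect cube, x^3 - 429 is irreducible) and [Q(ω):Q] = 2. Both 2 and 3 divide [K:Q], and [K:Q] ≤ 3·2 = 6, so [K:Q] = 6. (Equivalently: Q(∛429) ⊂ R but ω ∉ R, so [K : Q(∛429)] = 2.)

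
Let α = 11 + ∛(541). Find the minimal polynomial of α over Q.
m_α(x) = x^3 - 33x^2 + 363x - 1872

Set β = α - 11 = ∛(541), so β^3 = 541. Then (α - 11)^3 - 541 = 0, i.e. α is a root of g(x) = (x - 11)^3 - 541 = x^3 - 33x^2 + 363x - 1872. Since g(x) = h(x - 11) where h(x) = x^3 - 541, and h is irreducible over Q (because 541 is not a perfect cube, so h has no rational root, and a monic cubic with no rational root is irreducible), g is also irreducible (irreducibility is preserved under the substitution x → x - 11). Hence m_α(x) = x^3 - 33x^2 + 363x - 1872.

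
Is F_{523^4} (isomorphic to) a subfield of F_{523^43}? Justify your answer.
No: F_{523^4} is not a subfield of F_{523^43}

F_{p^m} embeds in F_{p^n} iff m | n. Here 4 ∤ 43 (since 43 = 10·4 + 3 with remainder 3 ≠ 0), so F_{523^4} is not a subfield of F_{523^43}. Equivalently: if it were, the tower law would give 4 = [F_{523^4}:F_523] dividing [F_{523^43}:F_523] = 43, contradiction.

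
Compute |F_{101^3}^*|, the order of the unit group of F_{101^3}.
|F_{101^3}^*| = 1030300

F_{101^3} has 101^3 = 1030301 elements; its multiplicative group consists of all nonzero elements, so |F_{101^3}^*| = 1030301 - 1 = 1030300. (It is cyclic since any finite subgroup of the multiplicative group of a field is cyclic.)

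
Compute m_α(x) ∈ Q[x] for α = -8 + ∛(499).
m_α(x) = x^3 + 24x^2 + 192x + 13

Set β = α + 8 = ∛(499), so β^3 = 499. Then (α + 8)^3 - 499 = 0, i.e. α is a root of g(x) = (x + 8)^3 - 499 = x^3 + 24x^2 + 192x + 13. Since g(x) = h(x + 8) where h(x) = x^3 - 499, and h is irreducible over Q (because 499 is not a perfect cube, so h has no rational root, and a monic cubic with no rational root is irreducible), g is also irreducible (irreducibility is preserved under the substitution x → x + 8). Hence m_α(x) = x^3 + 24x^2 + 192x + 13.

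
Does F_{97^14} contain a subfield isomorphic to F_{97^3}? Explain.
No: F_{97^3} is not a subfield of F_{97^14}

F_{p^m} embeds in F_{p^n} iff m | n. Here 3 ∤ 14 (since 14 = 4·3 + 2 with remainder 2 ≠ 0), so F_{97^3} is not a subfield of F_{97^14}. Equivalently: if it were, the tower law would give 3 = [F_{97^3}:F_97] dividing [F_{97^14}:F_97] = 14, contradiction.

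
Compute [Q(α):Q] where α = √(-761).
[Q(α):Q] = 2

[Q(α):Q] equals the degree of the minimal polynomial of α. Here α^2 = -761 and x^2 + 761 is irreducible (d = -761 is squarefree, ≠ 1, hence not a square), so deg(m_α) = 2. Thus [Q(α):Q] = 2.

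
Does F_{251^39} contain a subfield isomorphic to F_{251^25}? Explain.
No: F_{251^25} is not a subfield of F_{251^39}

F_{p^m} embeds in F_{p^n} iff m | n. Here 25 ∤ 39 (since 39 = 1·25 + 14 with remainder 14 ≠ 0), so F_{251^25} is not a subfield of F_{251^39}. Equivalently: if it were, the tower law would give 25 = [F_{251^25}:F_251] dividing [F_{251^39}:F_251] = 39, contradiction.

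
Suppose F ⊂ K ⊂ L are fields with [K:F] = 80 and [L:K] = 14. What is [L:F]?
[L:F] = 1120

The tower law says that for any tower of field extensions F ⊂ K ⊂ L with finite degrees, [L:F] = [L:K] · [K:F]. Here this gives [L:F] = 14 · 80 = 1120.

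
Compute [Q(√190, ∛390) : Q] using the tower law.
[Q(√190, ∛390) : Q] = 6

Let L = Q(√190, ∛390). Since Q(√190) ⊂ L and [Q(√190):Q] = 2, the tower law gives 2 | [L:Q]. Likewise Q(∛390) ⊂ L with [Q(∛390):Q] = 3 (because 390 is not a perfect cube), so 3 | [L:Q]. As gcd(2,3) = 1, [L:Q] is divisible by 6. Conversely L is generated over Q by √190 and ∛390, so [L:Q] ≤ 2·3 = 6. Therefore [Q(√190, ∛390) : Q] = 6.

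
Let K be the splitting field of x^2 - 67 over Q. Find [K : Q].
[K : Q] = 2

f(x) = x^2 - 67 factors as (x - √67)(x + √67). The splitting field is K = Q(√67). Since 67 is squarefree and > 1, it is not a perfect square, so x^2 - 67 is irreducible over Q and [Q(√67) : Q] = 2. Hence [K : Q] = 2.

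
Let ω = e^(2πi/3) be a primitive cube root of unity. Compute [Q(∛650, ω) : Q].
[Q(∛650, ω) : Q] = 6

[Q(∛650):Q] = 3 (min poly x^3 - 650, irreducible since 650 is not a perfect cube). [Q(ω):Q] = 2 (min poly x^2 + x + 1). Since Q(∛650) ⊂ R and ω ∉ R, we have ω ∉ Q(∛650), so x^2 + x + 1 remains irreducible over Q(∛650) and [Q(∛650, ω) : Q(∛650)] = 2. By the tower law, [Q(∛650, ω) : Q] = 3 · 2 = 6. (In fact Q(∛650, ω) is the splitting field of x^3 - 650 over Q.)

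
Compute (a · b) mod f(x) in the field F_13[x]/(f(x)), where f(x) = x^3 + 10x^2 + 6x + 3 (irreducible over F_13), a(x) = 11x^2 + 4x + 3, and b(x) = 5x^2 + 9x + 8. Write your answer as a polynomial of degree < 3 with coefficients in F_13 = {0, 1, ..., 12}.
a · b ≡ 11x^2 + 10x + 4 (mod f(x))

Multiply in F_13[x]: a(x)·b(x) = (11x^2 + 4x + 3)·(5x^2 + 9x + 8) = 3x^4 + 2x^3 + 9x^2 + 7x + 11. This has degree ≥ 3, so divide by f(x) over F_13: 3x^4 + 2x^3 + 9x^2 + 7x + 11 = (3x + 11)·(x^3 + 10x^2 + 6x + 3) + (11x^2 + 10x + 4). Hence a·b ≡ 11x^2 + 10x + 4 (mod f). (F_13[x]/(f) is a field with 13^3 = 2197 elements since f is irreducible of degree 3.)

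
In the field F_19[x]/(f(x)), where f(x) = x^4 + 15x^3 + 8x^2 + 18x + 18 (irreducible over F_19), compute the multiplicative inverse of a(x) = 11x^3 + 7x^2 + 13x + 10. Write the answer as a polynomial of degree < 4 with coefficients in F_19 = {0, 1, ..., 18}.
a(x)^(-1) ≡ 10x^3 + 18x^2 + 12x + 15 (mod f(x))

Since f is irreducible over F_19, F_19[x]/(f) is a field and a(x) ≠ 0 has an inverse. Apply the extended Euclidean algorithm to f(x) and a(x) in F_19[x]: f(x) = (7x + 9)·a(x) + (6x^2 + 2x + 4);  a(x) = (5x + 9)·(6x^2 + 2x + 4) + (13x + 12);  (6x^2 + 2x + 4) = (18x + 4)·(13x + 12) + (13). The last nonzero remainder is the constant 13 = gcd(f, a) in F_19. Back-substituting through the division chain expresses 13 = s(x)·a(x) + t(x)·f(x) with s(x) ≡ 16x^3 + 6x^2 + 4x + 5 (mod f), so (16x^3 + 6x^2 + 4x + 5)·a(x) ≡ 13 (mod f). Multiplying by 13^(-1) ≡ 3 in F_19 gives a(x)^(-1) ≡ 3·(16x^3 + 6x^2 + 4x + 5) ≡ 10x^3 + 18x^2 + 12x + 15 (mod f). Check: (11x^3 + 7x^2 + 13x + 10)·(10x^3 + 18x^2 + 12x + 15) = 15x^6 + 2x^5 + 8x^4 + 13x^3 + 4x^2 + 11x + 17 ≡ 1 (mod x^4 + 15x^3 + 8x^2 + 18x + 18).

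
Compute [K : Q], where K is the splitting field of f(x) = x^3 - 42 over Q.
[K : Q] = 6

The roots of x^3 - 42 are ∛42, ω∛42, ω^2∛42 where ω = e^(2πi/3) is a primitive cube root of unity, so K = Q(∛42, ω). Now [Q(∛42):Q] = 3 (since 42 is not a perfect cube, x^3 - 42 is irreducible) and [Q(ω):Q] = 2. Both 2 and 3 divide [K:Q], and [K:Q] ≤ 3·2 = 6, so [K:Q] = 6. (Equivalently: Q(∛42) ⊂ R but ω ∉ R, so [K : Q(∛42)] = 2.)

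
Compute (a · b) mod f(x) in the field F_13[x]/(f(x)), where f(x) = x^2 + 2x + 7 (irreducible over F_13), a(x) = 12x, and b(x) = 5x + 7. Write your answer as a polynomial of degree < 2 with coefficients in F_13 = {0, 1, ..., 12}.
a · b ≡ 3x + 9 (mod f(x))

Multiply in F_13[x]: a(x)·b(x) = (12x)·(5x + 7) = 8x^2 + 6x. This has degree ≥ 2, so divide by f(x) over F_13: 8x^2 + 6x = (8)·(x^2 + 2x + 7) + (3x + 9). Hence a·b ≡ 3x + 9 (mod f). (F_13[x]/(f) is a field with 13^2 = 169 elements since f is irreducible of degree 2.)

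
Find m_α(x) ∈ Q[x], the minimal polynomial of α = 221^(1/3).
m_α(x) = x^3 - 221

α satisfies α^3 = 221, so x^3 - 221 annihilates α. By the rational root test, a rational root p/q (in lowest terms) of x^3 - 221 would satisfy p^3 = 221 q^3, forcing q = 1 and p^3 = 221; but 221 is not a perfect cube, contradiction. A monic cubic over Q with no rational root is irreducible (any nontrivial factorization would include a linear factor). Hence x^3 - 221 is the minimal polynomial of α, and in particular [Q(α):Q] = 3.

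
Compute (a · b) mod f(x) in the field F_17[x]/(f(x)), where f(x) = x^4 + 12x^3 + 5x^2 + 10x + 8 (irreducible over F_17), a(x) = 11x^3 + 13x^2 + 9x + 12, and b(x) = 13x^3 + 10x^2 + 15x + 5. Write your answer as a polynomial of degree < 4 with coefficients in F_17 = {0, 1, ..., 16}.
a · b ≡ 6x^3 + 3x^2 + 3x + 5 (mod f(x))

Multiply in F_17[x]: a(x)·b(x) = (11x^3 + 13x^2 + 9x + 12)·(13x^3 + 10x^2 + 15x + 5) = 7x^6 + 7x^5 + 4x^4 + 3x^3 + 14x^2 + 4x + 9. This has degree ≥ 4, so divide by f(x) over F_17: 7x^6 + 7x^5 + 4x^4 + 3x^3 + 14x^2 + 4x + 9 = (7x^2 + 8x + 9)·(x^4 + 12x^3 + 5x^2 + 10x + 8) + (6x^3 + 3x^2 + 3x + 5). Hence a·b ≡ 6x^3 + 3x^2 + 3x + 5 (mod f). (F_17[x]/(f) is a field with 17^4 = 83521 elements since f is irreducible of degree 4.)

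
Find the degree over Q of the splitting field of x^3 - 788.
[K : Q] = 6

The roots of x^3 - 788 are ∛788, ω∛788, ω^2∛788 where ω = e^(2πi/3) is a primitive cube root of unity, so K = Q(∛788, ω). Now [Q(∛788):Q] = 3 (since 788 is not a perfect cube, x^3 - 788 is irreducible) and [Q(ω):Q] = 2. Both 2 and 3 divide [K:Q], and [K:Q] ≤ 3·2 = 6, so [K:Q] = 6. (Equivalently: Q(∛788) ⊂ R but ω ∉ R, so [K : Q(∛788)] = 2.)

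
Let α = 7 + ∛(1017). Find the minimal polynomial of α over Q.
m_α(x) = x^3 - 21x^2 + 147x - 1360

Set β = α - 7 = ∛(1017), so β^3 = 1017. Then (α - 7)^3 - 1017 = 0, i.e. α is a root of g(x) = (x - 7)^3 - 1017 = x^3 - 21x^2 + 147x - 1360. Since g(x) = h(x - 7) where h(x) = x^3 - 1017, and h is irreducible over Q (because 1017 is not a perfect cube, so h has no rational root, and a monic cubic with no rational root is irreducible), g is also irreducible (irreducibility is preserved under the substitution x → x - 7). Hence m_α(x) = x^3 - 21x^2 + 147x - 1360.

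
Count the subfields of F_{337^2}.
F_{337^2} has 2 subfields

The subfields of F_{p^n} are exactly the fields F_{p^d} for d | n (each is the fixed field of the unique index-d subgroup of Gal(F_{p^n}/F_p) ≅ Z/nZ). The divisors of n = 2 are {1, 2}, giving 2 subfields: F_{337^1}, F_{337^2}.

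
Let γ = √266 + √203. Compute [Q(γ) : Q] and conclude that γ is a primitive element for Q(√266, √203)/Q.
[Q(γ) : Q] = 4 (equivalently, Q(γ) = Q(√266, √203))

Obviously Q(γ) ⊆ Q(√266, √203), and [Q(√266, √203):Q] = 4 (since 266, 203 are distinct squarefree integers > 1 with 53998 not a perfect square). To show equality we compute the minimal polynomial of γ. From γ = √266 + √203: γ^2 = 266 + 2√(53998) + 203 = 469 + 2√(53998), so γ^2 - 469 = 2√(53998); squaring, (γ^2 - 469)^2 = 4·53998, i.e. γ^4 - 938γ^2 + 219961 - 215992 = 0, i.e. γ^4 - 938γ^2 + 3969 = 0. So γ is a root of x^4 - 938x^2 + 3969. This polynomial is irreducible over Q: it has no rational root (each ±√266 ± √203 is irrational), and any factorization into two quadratics over Q would force √(53998) ∈ Q (pairing opposite roots) or √266, √203 ∈ Q (other pairings), all impossible. Hence [Q(γ):Q] = 4 = [Q(√266, √203):Q], so Q(γ) = Q(√266, √203).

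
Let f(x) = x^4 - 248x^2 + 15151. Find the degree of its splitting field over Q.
[K : Q] = 4

Solving the quadratic in x^2: x^2 = (248 ± √(248^2 - 4·15151))/2 = (248 ± √900)/2 = (248 ± 30)/2, giving x^2 = 139 or x^2 = 109. So f(x) = (x^2 - 139)(x^2 - 109) and the roots of f are ±√139, ±√109. Hence the splitting field is K = Q(√139, √109). Since 139 and 109 are distinct squarefree integers > 1, their product 15151 is not a perfect square, so √109 ∉ Q(√139). By the tower law [K:Q] = [Q(√139,√109):Q(√139)] · [Q(√139):Q] = 2 · 2 = 4.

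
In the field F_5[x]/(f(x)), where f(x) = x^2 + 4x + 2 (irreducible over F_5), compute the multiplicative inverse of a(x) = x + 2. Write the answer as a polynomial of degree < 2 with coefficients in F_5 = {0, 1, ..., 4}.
a(x)^(-1) ≡ 3x + 1 (mod f(x))

Since f is irreducible over F_5, F_5[x]/(f) is a field and a(x) ≠ 0 has an inverse. Apply the extended Euclidean algorithm to f(x) and a(x) in F_5[x]: f(x) = (x + 2)·a(x) + (3). The last nonzero remainder is the constant 3 = gcd(f, a) in F_5. Back-substituting through the division chain expresses 3 = s(x)·a(x) + t(x)·f(x) with s(x) ≡ 4x + 3 (mod f), so (4x + 3)·a(x) ≡ 3 (mod f). Multiplying by 3^(-1) ≡ 2 in F_5 gives a(x)^(-1) ≡ 2·(4x + 3) ≡ 3x + 1 (mod f). Check: (x + 2)·(3x + 1) = 3x^2 + 2x + 2 ≡ 1 (mod x^2 + 4x + 2).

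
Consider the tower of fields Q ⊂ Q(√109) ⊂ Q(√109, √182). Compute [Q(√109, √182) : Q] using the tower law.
[Q(√109, √182) : Q] = 4

[Q(√109):Q] = 2 (min poly x^2 - 109, irreducible since 109 is squarefree > 1). For the top step, suppose √182 ∈ Q(√109), say √182 = c + d√109 with c, d ∈ Q. Squaring: 182 = c^2 + 109d^2 + 2cd√109. Since √109 ∉ Q this forces 2cd = 0. If d = 0 then √182 = c ∈ Q, contradicting 182 squarefree > 1. If c = 0 then 182 = 109d^2, so 109·182 = (109d)^2 is a perfect square in Q — but 109·182 = 19838 is not a perfect square (since 109 and 182 are distinct squarefree integers). Contradiction. Hence √182 ∉ Q(√109), so x^2 - 182 stays irreducible over Q(√109) and [Q(√109, √182) : Q(√109)] = 2. By the tower law, [Q(√109, √182) : Q] = 2 · 2 = 4.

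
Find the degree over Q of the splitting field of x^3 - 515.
[K : Q] = 6

The roots of x^3 - 515 are ∛515, ω∛515, ω^2∛515 where ω = e^(2πi/3) is a primitive cube root of unity, so K = Q(∛515, ω). Now [Q(∛515):Q] = 3 (since 515 is not a perfect cube, x^3 - 515 is irreducible) and [Q(ω):Q] = 2. Both 2 and 3 divide [K:Q], and [K:Q] ≤ 3·2 = 6, so [K:Q] = 6. (Equivalently: Q(∛515) ⊂ R but ω ∉ R, so [K : Q(∛515)] = 2.)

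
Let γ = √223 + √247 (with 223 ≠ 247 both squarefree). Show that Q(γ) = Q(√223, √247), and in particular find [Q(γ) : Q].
[Q(γ) : Q] = 4 (equivalently, Q(γ) = Q(√223, √247))

Obviously Q(γ) ⊆ Q(√223, √247), and [Q(√223, √247):Q] = 4 (since 223, 247 are distinct squarefree integers > 1 with 55081 not a perfect square). To show equality we compute the minimal polynomial of γ. From γ = √223 + √247: γ^2 = 223 + 2√(55081) + 247 = 470 + 2√(55081), so γ^2 - 470 = 2√(55081); squaring, (γ^2 - 470)^2 = 4·55081, i.e. γ^4 - 940γ^2 + 220900 - 220324 = 0, i.e. γ^4 - 940γ^2 + 576 = 0. So γ is a root of x^4 - 940x^2 + 576. This polynomial is irreducible over Q: it has no rational root (each ±√223 ± √247 is irrational), and any factorization into two quadratics over Q would force √(55081) ∈ Q (pairing opposite roots) or √223, √247 ∈ Q (other pairings), all impossible. Hence [Q(γ):Q] = 4 = [Q(√223, √247):Q], so Q(γ) = Q(√223, √247).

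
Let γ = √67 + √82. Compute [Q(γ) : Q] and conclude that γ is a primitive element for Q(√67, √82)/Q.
[Q(γ) : Q] = 4 (equivalently, Q(γ) = Q(√67, √82))

Obviously Q(γ) ⊆ Q(√67, √82), and [Q(√67, √82):Q] = 4 (since 67, 82 are distinct squarefree integers > 1 with 5494 not a perfect square). To show equality we compute the minimal polynomial of γ. From γ = √67 + √82: γ^2 = 67 + 2√(5494) + 82 = 149 + 2√(5494), so γ^2 - 149 = 2√(5494); squaring, (γ^2 - 149)^2 = 4·5494, i.e. γ^4 - 298γ^2 + 22201 - 21976 = 0, i.e. γ^4 - 298γ^2 + 225 = 0. So γ is a root of x^4 - 298x^2 + 225. This polynomial is irreducible over Q: it has no rational root (each ±√67 ± √82 is irrational), and any factorization into two quadratics over Q would force √(5494) ∈ Q (pairing opposite roots) or √67, √82 ∈ Q (other pairings), all impossible. Hence [Q(γ):Q] = 4 = [Q(√67, √82):Q], so Q(γ) = Q(√67, √82).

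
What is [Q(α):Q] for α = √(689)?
[Q(α):Q] = 2

[Q(α):Q] equals the degree of the minimal polynomial of α. Here α^2 = 689 and x^2 - 689 is irreducible (d = 689 is squarefree, ≠ 1, hence not a square), so deg(m_α) = 2. Thus [Q(α):Q] = 2.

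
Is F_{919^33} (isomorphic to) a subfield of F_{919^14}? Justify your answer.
No: F_{919^33} is not a subfield of F_{919^14}

F_{p^m} embeds in F_{p^n} iff m | n. Here 33 ∤ 14 (since 14 = 0·33 + 14 with remainder 14 ≠ 0), so F_{919^33} is not a subfield of F_{919^14}. Equivalently: if it were, the tower law would give 33 = [F_{919^33}:F_919] dividing [F_{919^14}:F_919] = 14, contradiction.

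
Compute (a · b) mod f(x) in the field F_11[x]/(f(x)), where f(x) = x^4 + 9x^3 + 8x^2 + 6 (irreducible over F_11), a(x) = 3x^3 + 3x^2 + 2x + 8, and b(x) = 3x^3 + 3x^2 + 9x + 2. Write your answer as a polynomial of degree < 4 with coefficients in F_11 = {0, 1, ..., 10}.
a · b ≡ 2x^3 + 10x^2 + 3x + 6 (mod f(x))

Multiply in F_11[x]: a(x)·b(x) = (3x^3 + 3x^2 + 2x + 8)·(3x^3 + 3x^2 + 9x + 2) = 9x^6 + 7x^5 + 9x^4 + 8x^3 + 4x^2 + 10x + 5. This has degree ≥ 4, so divide by f(x) over F_11: 9x^6 + 7x^5 + 9x^4 + 8x^3 + 4x^2 + 10x + 5 = (9x^2 + 3x + 9)·(x^4 + 9x^3 + 8x^2 + 6) + (2x^3 + 10x^2 + 3x + 6). Hence a·b ≡ 2x^3 + 10x^2 + 3x + 6 (mod f). (F_11[x]/(f) is a field with 11^4 = 14641 elements since f is irreducible of degree 4.)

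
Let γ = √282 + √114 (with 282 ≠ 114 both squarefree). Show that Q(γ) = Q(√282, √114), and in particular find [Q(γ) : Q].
[Q(γ) : Q] = 4 (equivalently, Q(γ) = Q(√282, √114))

Obviously Q(γ) ⊆ Q(√282, √114), and [Q(√282, √114):Q] = 4 (since 282, 114 are distinct squarefree integers > 1 with 32148 not a perfect square). To show equality we compute the minimal polynomial of γ. From γ = √282 + √114: γ^2 = 282 + 2√(32148) + 114 = 396 + 2√(32148), so γ^2 - 396 = 2√(32148); squaring, (γ^2 - 396)^2 = 4·32148, i.e. γ^4 - 792γ^2 + 156816 - 128592 = 0, i.e. γ^4 - 792γ^2 + 28224 = 0. So γ is a root of x^4 - 792x^2 + 28224. This polynomial is irreducible over Q: it has no rational root (each ±√282 ± √114 is irrational), and any factorization into two quadratics over Q would force √(32148) ∈ Q (pairing opposite roots) or √282, √114 ∈ Q (other pairings), all impossible. Hence [Q(γ):Q] = 4 = [Q(√282, √114):Q], so Q(γ) = Q(√282, √114).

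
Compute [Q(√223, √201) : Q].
[Q(√223, √201) : Q] = 4

[Q(√223):Q] = 2 (min poly x^2 - 223, irreducible since 223 is squarefree > 1). For the top step, suppose √201 ∈ Q(√223), say √201 = c + d√223 with c, d ∈ Q. Squaring: 201 = c^2 + 223d^2 + 2cd√223. Since √223 ∉ Q this forces 2cd = 0. If d = 0 then √201 = c ∈ Q, contradicting 201 squarefree > 1. If c = 0 then 201 = 223d^2, so 223·201 = (223d)^2 is a perfect square in Q — but 223·201 = 44823 is not a perfect square (since 223 and 201 are distinct squarefree integers). Contradiction. Hence √201 ∉ Q(√223), so x^2 - 201 stays irreducible over Q(√223) and [Q(√223, √201) : Q(√223)] = 2. By the tower law, [Q(√223, √201) : Q] = 2 · 2 = 4.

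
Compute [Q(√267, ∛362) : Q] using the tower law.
[Q(√267, ∛362) : Q] = 6

Let L = Q(√267, ∛362). Since Q(√267) ⊂ L and [Q(√267):Q] = 2, the tower law gives 2 | [L:Q]. Likewise Q(∛362) ⊂ L with [Q(∛362):Q] = 3 (because 362 is not a perfect cube), so 3 | [L:Q]. As gcd(2,3) = 1, [L:Q] is divisible by 6. Conversely L is generated over Q by √267 and ∛362, so [L:Q] ≤ 2·3 = 6. Therefore [Q(√267, ∛362) : Q] = 6.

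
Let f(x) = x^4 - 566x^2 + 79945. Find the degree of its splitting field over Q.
[K : Q] = 4

Solving the quadratic in x^2: x^2 = (566 ± √(566^2 - 4·79945))/2 = (566 ± √576)/2 = (566 ± 24)/2, giving x^2 = 295 or x^2 = 271. So f(x) = (x^2 - 295)(x^2 - 271) and the roots of f are ±√295, ±√271. Hence the splitting field is K = Q(√295, √271). Since 295 and 271 are distinct squarefree integers > 1, their product 79945 is not a perfect square, so √271 ∉ Q(√295). By the tower law [K:Q] = [Q(√295,√271):Q(√295)] · [Q(√295):Q] = 2 · 2 = 4.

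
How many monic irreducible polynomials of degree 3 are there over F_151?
There are 1147600 monic irreducible polynomials of degree 3 over F_151

Each element of F_{151^3} that lies in no proper subfield is a root of exactly one monic irreducible of degree 3 over F_151, and each such polynomial has 3 distinct roots in F_{151^3}. By Möbius inversion the count is N_151(3) = (1/3) Σ_{d|3} μ(3/d) · 151^d = (1/3)(μ(3)·151^1 + μ(1)·151^3) = 3442800/3 = 1147600.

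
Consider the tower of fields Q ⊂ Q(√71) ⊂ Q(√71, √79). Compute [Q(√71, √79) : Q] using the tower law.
[Q(√71, √79) : Q] = 4

[Q(√71):Q] = 2 (min poly x^2 - 71, irreducible since 71 is squarefree > 1). For the top step, suppose √79 ∈ Q(√71), say √79 = c + d√71 with c, d ∈ Q. Squaring: 79 = c^2 + 71d^2 + 2cd√71. Since √71 ∉ Q this forces 2cd = 0. If d = 0 then √79 = c ∈ Q, contradicting 79 squarefree > 1. If c = 0 then 79 = 71d^2, so 71·79 = (71d)^2 is a perfect square in Q — but 71·79 = 5609 is not a perfect square (since 71 and 79 are distinct squarefree integers). Contradiction. Hence √79 ∉ Q(√71), so x^2 - 79 stays irreducible over Q(√71) and [Q(√71, √79) : Q(√71)] = 2. By the tower law, [Q(√71, √79) : Q] = 2 · 2 = 4.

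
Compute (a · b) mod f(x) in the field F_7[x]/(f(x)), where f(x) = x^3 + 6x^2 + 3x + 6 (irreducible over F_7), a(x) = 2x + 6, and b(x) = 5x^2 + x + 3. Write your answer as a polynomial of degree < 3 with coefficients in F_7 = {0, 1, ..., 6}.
a · b ≡ 3x (mod f(x))

Multiply in F_7[x]: a(x)·b(x) = (2x + 6)·(5x^2 + x + 3) = 3x^3 + 4x^2 + 5x + 4. This has degree ≥ 3, so divide by f(x) over F_7: 3x^3 + 4x^2 + 5x + 4 = (3)·(x^3 + 6x^2 + 3x + 6) + (3x). Hence a·b ≡ 3x (mod f). (F_7[x]/(f) is a field with 7^3 = 343 elements since f is irreducible of degree 3.)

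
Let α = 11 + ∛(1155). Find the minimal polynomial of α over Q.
m_α(x) = x^3 - 33x^2 + 363x - 2486

Set β = α - 11 = ∛(1155), so β^3 = 1155. Then (α - 11)^3 - 1155 = 0, i.e. α is a root of g(x) = (x - 11)^3 - 1155 = x^3 - 33x^2 + 363x - 2486. Since g(x) = h(x - 11) where h(x) = x^3 - 1155, and h is irreducible over Q (because 1155 is not a perfect cube, so h has no rational root, and a monic cubic with no rational root is irreducible), g is also irreducible (irreducibility is preserved under the substitution x → x - 11). Hence m_α(x) = x^3 - 33x^2 + 363x - 2486.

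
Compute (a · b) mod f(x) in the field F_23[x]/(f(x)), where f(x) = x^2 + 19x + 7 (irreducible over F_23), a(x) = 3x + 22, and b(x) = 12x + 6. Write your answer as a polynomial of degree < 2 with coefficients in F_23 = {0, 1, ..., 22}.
a · b ≡ 12x + 18 (mod f(x))

Multiply in F_23[x]: a(x)·b(x) = (3x + 22)·(12x + 6) = 13x^2 + 6x + 17. This has degree ≥ 2, so divide by f(x) over F_23: 13x^2 + 6x + 17 = (13)·(x^2 + 19x + 7) + (12x + 18). Hence a·b ≡ 12x + 18 (mod f). (F_23[x]/(f) is a field with 23^2 = 529 elements since f is irreducible of degree 2.)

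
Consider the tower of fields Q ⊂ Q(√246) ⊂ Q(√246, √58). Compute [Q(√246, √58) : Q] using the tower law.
[Q(√246, √58) : Q] = 4

[Q(√246):Q] = 2 (min poly x^2 - 246, irreducible since 246 is squarefree > 1). For the top step, suppose √58 ∈ Q(√246), say √58 = c + d√246 with c, d ∈ Q. Squaring: 58 = c^2 + 246d^2 + 2cd√246. Since √246 ∉ Q this forces 2cd = 0. If d = 0 then √58 = c ∈ Q, contradicting 58 squarefree > 1. If c = 0 then 58 = 246d^2, so 246·58 = (246d)^2 is a perfect square in Q — but 246·58 = 14268 is not a perfect square (since 246 and 58 are distinct squarefree integers). Contradiction. Hence √58 ∉ Q(√246), so x^2 - 58 stays irreducible over Q(√246) and [Q(√246, √58) : Q(√246)] = 2. By the tower law, [Q(√246, √58) : Q] = 2 · 2 = 4.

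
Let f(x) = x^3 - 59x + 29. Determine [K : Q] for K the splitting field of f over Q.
[K : Q] = 6

By the rational root test, any rational root of the monic integer polynomial f(x) = x^3 - 59x + 29 must be an integer dividing the constant term 29, i.e. one of ±{1, 29}. Evaluating: f(1) = -29, f(-1) = 87, f(29) = 22707, f(-29) = -22649; none is 0, so f has no rational root and is therefore irreducible over Q (a cubic with no linear factor over a field is irreducible). For an irreducible cubic, the Galois group is A_3 or S_3 according as the discriminant disc(f) = -4a^3 - 27b^2 = -4·(-59)^3 - 27·(29)^2 = 798809 is or is not a square in Q. Here disc(f) = 798809 is not a perfect square in Q, so the Galois group of f over Q is not contained in A_3 and must be all of S_3. The splitting field has degree |S_3| = 6 over Q, so [K : Q] = 6.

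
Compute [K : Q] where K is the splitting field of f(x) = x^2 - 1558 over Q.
[K : Q] = 2

f(x) = x^2 - 1558 factors as (x - √1558)(x + √1558). The splitting field is K = Q(√1558). Since 1558 is squarefree and > 1, it is not a perfect square, so x^2 - 1558 is irreducible over Q and [Q(√1558) : Q] = 2. Hence [K : Q] = 2.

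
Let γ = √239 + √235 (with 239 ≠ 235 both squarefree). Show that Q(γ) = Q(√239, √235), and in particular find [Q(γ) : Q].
[Q(γ) : Q] = 4 (equivalently, Q(γ) = Q(√239, √235))

Obviously Q(γ) ⊆ Q(√239, √235), and [Q(√239, √235):Q] = 4 (since 239, 235 are distinct squarefree integers > 1 with 56165 not a perfect square). To show equality we compute the minimal polynomial of γ. From γ = √239 + √235: γ^2 = 239 + 2√(56165) + 235 = 474 + 2√(56165), so γ^2 - 474 = 2√(56165); squaring, (γ^2 - 474)^2 = 4·56165, i.e. γ^4 - 948γ^2 + 224676 - 224660 = 0, i.e. γ^4 - 948γ^2 + 16 = 0. So γ is a root of x^4 - 948x^2 + 16. This polynomial is irreducible over Q: it has no rational root (each ±√239 ± √235 is irrational), and any factorization into two quadratics over Q would force √(56165) ∈ Q (pairing opposite roots) or √239, √235 ∈ Q (other pairings), all impossible. Hence [Q(γ):Q] = 4 = [Q(√239, √235):Q], so Q(γ) = Q(√239, √235).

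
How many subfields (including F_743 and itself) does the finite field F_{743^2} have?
F_{743^2} has 2 subfields

The subfields of F_{p^n} are exactly the fields F_{p^d} for d | n (each is the fixed field of the unique index-d subgroup of Gal(F_{p^n}/F_p) ≅ Z/nZ). The divisors of n = 2 are {1, 2}, giving 2 subfields: F_{743^1}, F_{743^2}.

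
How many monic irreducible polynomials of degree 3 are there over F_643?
There are 88615688 monic irreducible polynomials of degree 3 over F_643

Each element of F_{643^3} that lies in no proper subfield is a root of exactly one monic irreducible of degree 3 over F_643, and each such polynomial has 3 distinct roots in F_{643^3}. By Möbius inversion the count is N_643(3) = (1/3) Σ_{d|3} μ(3/d) · 643^d = (1/3)(μ(3)·643^1 + μ(1)·643^3) = 265847064/3 = 88615688.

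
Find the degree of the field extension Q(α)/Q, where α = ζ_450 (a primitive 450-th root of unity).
[Q(α):Q] = 120

The minimal polynomial of ζ_450 over Q is the 450-th cyclotomic polynomial Φ_450(x), which is irreducible over Q and has degree φ(450) = 120. Hence [Q(α):Q] = φ(450) = 120.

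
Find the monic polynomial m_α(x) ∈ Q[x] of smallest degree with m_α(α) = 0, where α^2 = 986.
m_α(x) = x^2 - 986

α satisfies α^2 - 986 = 0, so x^2 - 986 annihilates α. Since d = 986 is squarefree and ≠ 1, it is not a perfect square in Q, so x^2 - 986 has no rational root and is therefore irreducible over Q (a degree-2 polynomial over a field is irreducible iff it has no root). Hence m_α(x) = x^2 - 986.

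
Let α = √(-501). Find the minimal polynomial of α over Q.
m_α(x) = x^2 + 501

α satisfies α^2 + 501 = 0, so x^2 + 501 annihilates α. Since d = -501 is squarefree and ≠ 1, it is not a perfect square in Q, so x^2 + 501 has no rational root and is therefore irreducible over Q (a degree-2 polynomial over a field is irreducible iff it has no root). Hence m_α(x) = x^2 + 501.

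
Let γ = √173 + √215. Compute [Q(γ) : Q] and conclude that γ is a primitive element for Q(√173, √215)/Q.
[Q(γ) : Q] = 4 (equivalently, Q(γ) = Q(√173, √215))

Obviously Q(γ) ⊆ Q(√173, √215), and [Q(√173, √215):Q] = 4 (since 173, 215 are distinct squarefree integers > 1 with 37195 not a perfect square). To show equality we compute the minimal polynomial of γ. From γ = √173 + √215: γ^2 = 173 + 2√(37195) + 215 = 388 + 2√(37195), so γ^2 - 388 = 2√(37195); squaring, (γ^2 - 388)^2 = 4·37195, i.e. γ^4 - 776γ^2 + 150544 - 148780 = 0, i.e. γ^4 - 776γ^2 + 1764 = 0. So γ is a root of x^4 - 776x^2 + 1764. This polynomial is irreducible over Q: it has no rational root (each ±√173 ± √215 is irrational), and any factorization into two quadratics over Q would force √(37195) ∈ Q (pairing opposite roots) or √173, √215 ∈ Q (other pairings), all impossible. Hence [Q(γ):Q] = 4 = [Q(√173, √215):Q], so Q(γ) = Q(√173, √215).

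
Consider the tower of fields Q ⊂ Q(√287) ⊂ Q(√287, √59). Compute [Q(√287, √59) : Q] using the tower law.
[Q(√287, √59) : Q] = 4

[Q(√287):Q] = 2 (min poly x^2 - 287, irreducible since 287 is squarefree > 1). For the top step, suppose √59 ∈ Q(√287), say √59 = c + d√287 with c, d ∈ Q. Squaring: 59 = c^2 + 287d^2 + 2cd√287. Since √287 ∉ Q this forces 2cd = 0. If d = 0 then √59 = c ∈ Q, contradicting 59 squarefree > 1. If c = 0 then 59 = 287d^2, so 287·59 = (287d)^2 is a perfect square in Q — but 287·59 = 16933 is not a perfect square (since 287 and 59 are distinct squarefree integers). Contradiction. Hence √59 ∉ Q(√287), so x^2 - 59 stays irreducible over Q(√287) and [Q(√287, √59) : Q(√287)] = 2. By the tower law, [Q(√287, √59) : Q] = 2 · 2 = 4.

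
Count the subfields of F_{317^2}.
F_{317^2} has 2 subfields

The subfields of F_{p^n} are exactly the fields F_{p^d} for d | n (each is the fixed field of the unique index-d subgroup of Gal(F_{p^n}/F_p) ≅ Z/nZ). The divisors of n = 2 are {1, 2}, giving 2 subfields: F_{317^1}, F_{317^2}.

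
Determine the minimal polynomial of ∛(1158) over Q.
m_α(x) = x^3 - 1158

α satisfies α^3 = 1158, so x^3 - 1158 annihilates α. By the rational root test, a rational root p/q (in lowest terms) of x^3 - 1158 would satisfy p^3 = 1158 q^3, forcing q = 1 and p^3 = 1158; but 1158 is not a perfect cube, contradiction. A monic cubic over Q with no rational root is irreducible (any nontrivial factorization would include a linear factor). Hence x^3 - 1158 is the minimal polynomial of α, and in particular [Q(α):Q] = 3.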